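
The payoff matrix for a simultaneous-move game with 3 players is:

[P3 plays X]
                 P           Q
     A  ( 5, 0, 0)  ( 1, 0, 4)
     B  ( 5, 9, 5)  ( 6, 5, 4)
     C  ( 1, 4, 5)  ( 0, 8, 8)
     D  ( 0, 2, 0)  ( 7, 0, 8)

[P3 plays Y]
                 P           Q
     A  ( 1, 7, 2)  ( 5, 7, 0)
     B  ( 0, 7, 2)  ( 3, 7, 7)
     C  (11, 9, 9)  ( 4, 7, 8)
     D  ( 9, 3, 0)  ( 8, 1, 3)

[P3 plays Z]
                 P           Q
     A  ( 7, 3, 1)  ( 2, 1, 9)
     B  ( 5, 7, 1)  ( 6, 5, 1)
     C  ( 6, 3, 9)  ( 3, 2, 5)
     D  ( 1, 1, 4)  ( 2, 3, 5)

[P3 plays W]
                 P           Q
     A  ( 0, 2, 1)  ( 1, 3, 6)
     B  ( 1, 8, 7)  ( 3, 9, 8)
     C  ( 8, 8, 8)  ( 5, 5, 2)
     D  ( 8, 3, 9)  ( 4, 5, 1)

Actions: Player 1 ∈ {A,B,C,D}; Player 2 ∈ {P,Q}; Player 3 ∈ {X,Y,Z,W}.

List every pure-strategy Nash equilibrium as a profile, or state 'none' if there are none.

NE set: (C,P,Y)

(A,P,X): not NE [P3→Y gives 2>0]
(A,P,Y): not NE [P1→C gives 11>1]
(A,P,Z): not NE [P3→Y gives 2>1]
(A,P,W): not NE [P1→D gives 8>0; P2→Q gives 3>2; P3→Y gives 2>1]
(A,Q,X): not NE [P1→D gives 7>1; P3→Z gives 9>4]
(A,Q,Y): not NE [P1→D gives 8>5; P3→Z gives 9>0]
(A,Q,Z): not NE [P1→B gives 6>2; P2→P gives 3>1]
(A,Q,W): not NE [P1→C gives 5>1; P3→Z gives 9>6]
(B,P,X): not NE [P3→W gives 7>5]
(B,P,Y): not NE [P1→C gives 11>0; P3→W gives 7>2]
(B,P,Z): not NE [P1→A gives 7>5; P3→W gives 7>1]
(B,P,W): not NE [P1→D gives 8>1; P2→Q gives 9>8]
(B,Q,X): not NE [P1→D gives 7>6; P2→P gives 9>5; P3→W gives 8>4]
(B,Q,Y): not NE [P1→D gives 8>3; P3→W gives 8>7]
(B,Q,Z): not NE [P2→P gives 7>5; P3→W gives 8>1]
(B,Q,W): not NE [P1→C gives 5>3]
(C,P,X): not NE [P1→B gives 5>1; P2→Q gives 8>4; P3→Z gives 9>5]
(C,P,Y): NE
(C,P,Z): not NE [P1→A gives 7>6]
(C,P,W): not NE [P3→Z gives 9>8]
(C,Q,X): not NE [P1→D gives 7>0]
(C,Q,Y): not NE [P1→D gives 8>4; P2→P gives 9>7]
(C,Q,Z): not NE [P1→B gives 6>3; P2→P gives 3>2; P3→Y gives 8>5]
(C,Q,W): not NE [P2→P gives 8>5; P3→Y gives 8>2]
(D,P,X): not NE [P1→B gives 5>0; P3→W gives 9>0]
(D,P,Y): not NE [P1→C gives 11>9; P3→W gives 9>0]
(D,P,Z): not NE [P1→A gives 7>1; P2→Q gives 3>1; P3→W gives 9>4]
(D,P,W): not NE [P2→Q gives 5>3]
(D,Q,X): not NE [P2→P gives 2>0]
(D,Q,Y): not NE [P2→P gives 3>1; P3→X gives 8>3]
(D,Q,Z): not NE [P1→B gives 6>2; P3→X gives 8>5]
(D,Q,W): not NE [P1→C gives 5>4; P3→X gives 8>1]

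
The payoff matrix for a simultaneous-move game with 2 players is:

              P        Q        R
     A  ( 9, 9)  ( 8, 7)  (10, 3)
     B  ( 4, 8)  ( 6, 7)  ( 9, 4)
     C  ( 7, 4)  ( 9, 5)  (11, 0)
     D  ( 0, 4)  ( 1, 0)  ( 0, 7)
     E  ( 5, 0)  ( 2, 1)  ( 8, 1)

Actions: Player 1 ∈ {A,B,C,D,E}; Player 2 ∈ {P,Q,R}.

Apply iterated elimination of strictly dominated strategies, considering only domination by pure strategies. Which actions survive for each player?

P1 drop B (A beats it: P:9>4 Q:8>6 R:10>9)
P1 drop D (A beats it: P:9>0 Q:8>1 R:10>0)
P1 drop E (A beats it: P:9>5 Q:8>2 R:10>8)
P2 drop R (P beats it: A:9>3 C:4>0)
P1→{A,C} P2→{P,Q}

IESDS → P1:{A,C} P2:{P,Q}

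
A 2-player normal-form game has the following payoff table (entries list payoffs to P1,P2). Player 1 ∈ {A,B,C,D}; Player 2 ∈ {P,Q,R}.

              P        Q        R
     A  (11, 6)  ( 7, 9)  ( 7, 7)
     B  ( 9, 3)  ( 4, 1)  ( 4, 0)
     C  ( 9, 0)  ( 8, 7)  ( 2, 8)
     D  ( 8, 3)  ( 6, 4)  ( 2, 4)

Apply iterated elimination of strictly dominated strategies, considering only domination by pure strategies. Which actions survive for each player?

P1 drop B (A beats it: P:11>9 Q:7>4 R:7>4)
P1 drop D (A beats it: P:11>8 Q:7>6 R:7>2)
P2 drop P (Q beats it: A:9>6 C:7>0)
P1→{A,C} P2→{Q,R}

IESDS → P1:{A,C} P2:{Q,R}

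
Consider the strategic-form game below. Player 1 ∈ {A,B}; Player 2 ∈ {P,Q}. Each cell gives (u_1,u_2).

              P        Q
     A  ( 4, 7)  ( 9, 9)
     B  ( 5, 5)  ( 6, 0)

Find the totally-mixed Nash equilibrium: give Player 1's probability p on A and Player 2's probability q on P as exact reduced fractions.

P1 mixes 5/7 on A; P2 mixes 3/4 on P

P1 indiff ⇒ q·4+(1-q)·9 = q·5+(1-q)·6 ⇒ q(-1) = (1-q)(-3) ⇒ q = 3/4
P2 indiff ⇒ p·7+(1-p)·5 = p·9+(1-p)·0 ⇒ p(-2) = (1-p)(-5) ⇒ p = 5/7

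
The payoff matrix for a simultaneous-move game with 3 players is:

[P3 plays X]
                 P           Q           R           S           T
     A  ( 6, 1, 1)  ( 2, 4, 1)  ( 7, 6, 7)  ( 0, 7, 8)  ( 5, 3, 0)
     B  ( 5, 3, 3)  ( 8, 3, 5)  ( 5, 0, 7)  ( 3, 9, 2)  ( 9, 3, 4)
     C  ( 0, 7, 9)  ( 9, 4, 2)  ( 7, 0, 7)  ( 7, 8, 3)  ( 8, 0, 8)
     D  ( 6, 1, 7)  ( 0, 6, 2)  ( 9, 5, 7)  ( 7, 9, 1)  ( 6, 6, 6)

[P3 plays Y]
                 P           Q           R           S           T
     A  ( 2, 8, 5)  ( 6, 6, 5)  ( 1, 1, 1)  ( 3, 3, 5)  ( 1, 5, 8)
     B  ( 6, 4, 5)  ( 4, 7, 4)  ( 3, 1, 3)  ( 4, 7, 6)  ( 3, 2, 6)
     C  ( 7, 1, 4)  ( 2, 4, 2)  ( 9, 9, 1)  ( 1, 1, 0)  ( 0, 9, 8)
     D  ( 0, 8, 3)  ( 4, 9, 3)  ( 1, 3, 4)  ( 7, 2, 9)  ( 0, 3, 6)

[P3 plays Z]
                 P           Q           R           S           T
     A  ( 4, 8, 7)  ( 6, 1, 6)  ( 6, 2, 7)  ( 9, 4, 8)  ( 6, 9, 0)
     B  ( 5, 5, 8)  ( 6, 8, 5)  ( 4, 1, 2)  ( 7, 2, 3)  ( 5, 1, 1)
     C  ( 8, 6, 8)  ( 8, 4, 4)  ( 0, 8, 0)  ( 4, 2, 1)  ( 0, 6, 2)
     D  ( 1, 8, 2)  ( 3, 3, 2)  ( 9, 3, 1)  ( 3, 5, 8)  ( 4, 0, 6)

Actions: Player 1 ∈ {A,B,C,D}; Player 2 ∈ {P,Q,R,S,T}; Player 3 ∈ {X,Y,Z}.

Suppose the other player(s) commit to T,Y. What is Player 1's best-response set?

BR_1 = {B}

u_1(A vs T,Y) = 1
u_1(B vs T,Y) = 3
u_1(C vs T,Y) = 0
u_1(D vs T,Y) = 0
max payoff 3 at {B}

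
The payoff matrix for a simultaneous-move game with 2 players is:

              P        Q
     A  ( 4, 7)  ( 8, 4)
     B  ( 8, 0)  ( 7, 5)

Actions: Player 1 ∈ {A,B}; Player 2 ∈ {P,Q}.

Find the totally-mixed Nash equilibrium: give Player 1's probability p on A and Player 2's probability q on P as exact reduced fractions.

P1 indiff ⇒ q·4+(1-q)·8 = q·8+(1-q)·7 ⇒ q(-4) = (1-q)(-1) ⇒ q = 1/5
P2 indiff ⇒ p·7+(1-p)·0 = p·4+(1-p)·5 ⇒ p(3) = (1-p)(5) ⇒ p = 5/8

p=5/8, q=1/5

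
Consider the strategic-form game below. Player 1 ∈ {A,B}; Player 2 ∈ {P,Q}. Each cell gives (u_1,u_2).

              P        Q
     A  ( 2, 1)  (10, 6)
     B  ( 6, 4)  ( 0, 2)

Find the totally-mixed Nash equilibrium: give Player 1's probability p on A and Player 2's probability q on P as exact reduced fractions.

p=2/7, q=5/7

P1 indiff ⇒ q·2+(1-q)·10 = q·6+(1-q)·0 ⇒ q(-4) = (1-q)(-10) ⇒ q = 5/7
P2 indiff ⇒ p·1+(1-p)·4 = p·6+(1-p)·2 ⇒ p(-5) = (1-p)(-2) ⇒ p = 2/7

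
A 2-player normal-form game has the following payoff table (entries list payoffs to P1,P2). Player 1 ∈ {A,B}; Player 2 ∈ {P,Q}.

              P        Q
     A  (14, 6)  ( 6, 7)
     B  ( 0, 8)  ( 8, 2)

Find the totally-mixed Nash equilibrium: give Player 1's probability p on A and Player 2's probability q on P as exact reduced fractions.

P1 indiff ⇒ q·14+(1-q)·6 = q·0+(1-q)·8 ⇒ q(14) = (1-q)(2) ⇒ q = 1/8
P2 indiff ⇒ p·6+(1-p)·8 = p·7+(1-p)·2 ⇒ p(-1) = (1-p)(-6) ⇒ p = 6/7

p=6/7, q=1/8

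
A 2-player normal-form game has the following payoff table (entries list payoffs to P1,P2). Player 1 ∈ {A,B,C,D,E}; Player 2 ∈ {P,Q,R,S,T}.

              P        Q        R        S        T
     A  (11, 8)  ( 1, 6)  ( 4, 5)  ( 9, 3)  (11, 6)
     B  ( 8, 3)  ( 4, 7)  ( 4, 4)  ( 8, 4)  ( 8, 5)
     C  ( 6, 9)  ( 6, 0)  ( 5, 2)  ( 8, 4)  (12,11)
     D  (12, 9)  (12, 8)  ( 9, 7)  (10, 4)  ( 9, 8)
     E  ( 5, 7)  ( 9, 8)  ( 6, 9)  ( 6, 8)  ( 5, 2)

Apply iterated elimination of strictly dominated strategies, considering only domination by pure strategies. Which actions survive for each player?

P1 drop B (D beats it: P:12>8 Q:12>4 R:9>4 S:10>8 T:9>8)
P1 drop E (D beats it: P:12>5 Q:12>9 R:9>6 S:10>6 T:9>5)
P2 drop Q (P beats it: A:8>6 C:9>0 D:9>8)
P2 drop R (P beats it: A:8>5 C:9>2 D:9>7)
P2 drop S (P beats it: A:8>3 C:9>4 D:9>4)
P1→{A,C,D} P2→{P,T}

IESDS → P1:{A,C,D} P2:{P,T}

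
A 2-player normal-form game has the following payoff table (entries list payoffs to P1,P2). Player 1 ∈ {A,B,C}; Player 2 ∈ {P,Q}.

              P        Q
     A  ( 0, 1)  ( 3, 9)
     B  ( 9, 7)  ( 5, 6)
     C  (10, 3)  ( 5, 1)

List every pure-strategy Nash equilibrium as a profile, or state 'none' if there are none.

PSNE = {(C,P)}

(A,P): not NE [P1→C gives 10>0; P2→Q gives 9>1]
(A,Q): not NE [P1→C gives 5>3]
(B,P): not NE [P1→C gives 10>9]
(B,Q): not NE [P2→P gives 7>6]
(C,P): NE
(C,Q): not NE [P2→P gives 3>1]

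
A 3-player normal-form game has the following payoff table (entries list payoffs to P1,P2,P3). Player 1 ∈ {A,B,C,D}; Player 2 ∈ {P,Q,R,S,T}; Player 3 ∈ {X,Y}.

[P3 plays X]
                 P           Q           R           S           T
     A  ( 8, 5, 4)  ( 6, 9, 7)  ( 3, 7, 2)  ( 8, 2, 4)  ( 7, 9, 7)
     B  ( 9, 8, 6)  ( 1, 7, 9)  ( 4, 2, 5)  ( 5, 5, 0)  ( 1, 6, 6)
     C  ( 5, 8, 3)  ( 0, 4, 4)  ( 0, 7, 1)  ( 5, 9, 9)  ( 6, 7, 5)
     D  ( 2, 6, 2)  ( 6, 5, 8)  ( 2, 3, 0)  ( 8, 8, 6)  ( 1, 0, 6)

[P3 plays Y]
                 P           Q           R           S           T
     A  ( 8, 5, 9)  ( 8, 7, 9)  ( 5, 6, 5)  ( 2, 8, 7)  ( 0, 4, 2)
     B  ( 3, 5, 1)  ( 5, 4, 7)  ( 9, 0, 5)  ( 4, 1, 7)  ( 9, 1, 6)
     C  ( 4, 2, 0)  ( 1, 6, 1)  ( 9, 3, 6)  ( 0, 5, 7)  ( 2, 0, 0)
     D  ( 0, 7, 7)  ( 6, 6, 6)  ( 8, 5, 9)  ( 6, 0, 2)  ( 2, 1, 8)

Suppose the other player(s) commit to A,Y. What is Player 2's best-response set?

u_2(P vs A,Y) = 5
u_2(Q vs A,Y) = 7
u_2(R vs A,Y) = 6
u_2(S vs A,Y) = 8
u_2(T vs A,Y) = 4
max payoff 8 at {S}

argmax u_2 = {S}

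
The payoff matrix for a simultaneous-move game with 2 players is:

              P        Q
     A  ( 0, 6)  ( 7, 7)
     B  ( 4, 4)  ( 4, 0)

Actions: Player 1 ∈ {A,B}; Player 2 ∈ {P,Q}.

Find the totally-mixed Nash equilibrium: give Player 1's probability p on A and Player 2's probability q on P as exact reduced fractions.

P1 indiff ⇒ q·0+(1-q)·7 = q·4+(1-q)·4 ⇒ q(-4) = (1-q)(-3) ⇒ q = 3/7
P2 indiff ⇒ p·6+(1-p)·4 = p·7+(1-p)·0 ⇒ p(-1) = (1-p)(-4) ⇒ p = 4/5

P1 mixes 4/5 on A; P2 mixes 3/7 on P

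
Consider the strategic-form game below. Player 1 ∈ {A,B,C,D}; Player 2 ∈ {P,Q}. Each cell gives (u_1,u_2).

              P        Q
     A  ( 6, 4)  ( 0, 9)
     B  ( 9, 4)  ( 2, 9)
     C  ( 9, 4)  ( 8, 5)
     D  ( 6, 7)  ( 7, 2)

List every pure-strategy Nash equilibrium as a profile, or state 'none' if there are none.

(A,P): not NE [P1→C gives 9>6; P2→Q gives 9>4]
(A,Q): not NE [P1→C gives 8>0]
(B,P): not NE [P2→Q gives 9>4]
(B,Q): not NE [P1→C gives 8>2]
(C,P): not NE [P2→Q gives 5>4]
(C,Q): NE
(D,P): not NE [P1→C gives 9>6]
(D,Q): not NE [P1→C gives 8>7; P2→P gives 7>2]

PSNE = {(C,Q)}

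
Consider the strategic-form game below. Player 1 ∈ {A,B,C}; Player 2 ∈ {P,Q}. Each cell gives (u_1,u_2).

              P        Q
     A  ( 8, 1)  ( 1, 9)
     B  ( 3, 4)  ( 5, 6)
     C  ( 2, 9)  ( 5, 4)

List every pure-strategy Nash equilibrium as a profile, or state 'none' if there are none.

(A,P): not NE [P2→Q gives 9>1]
(A,Q): not NE [P1→C gives 5>1]
(B,P): not NE [P1→A gives 8>3; P2→Q gives 6>4]
(B,Q): NE
(C,P): not NE [P1→A gives 8>2]
(C,Q): not NE [P2→P gives 9>4]

Nash profiles: (B,Q)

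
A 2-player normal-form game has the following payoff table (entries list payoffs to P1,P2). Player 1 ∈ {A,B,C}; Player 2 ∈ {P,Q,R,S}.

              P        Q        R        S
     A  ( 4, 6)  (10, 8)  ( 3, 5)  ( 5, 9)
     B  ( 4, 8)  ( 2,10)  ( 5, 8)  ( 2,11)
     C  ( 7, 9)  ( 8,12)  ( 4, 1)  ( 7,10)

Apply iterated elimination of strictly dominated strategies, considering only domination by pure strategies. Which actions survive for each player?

P2 drop P (Q beats it: A:8>6 B:10>8 C:12>9)
P2 drop R (Q beats it: A:8>5 B:10>8 C:12>1)
P1 drop B (A beats it: Q:10>2 S:5>2)
P1→{A,C} P2→{Q,S}

Remaining: P1:{A,C} P2:{Q,S}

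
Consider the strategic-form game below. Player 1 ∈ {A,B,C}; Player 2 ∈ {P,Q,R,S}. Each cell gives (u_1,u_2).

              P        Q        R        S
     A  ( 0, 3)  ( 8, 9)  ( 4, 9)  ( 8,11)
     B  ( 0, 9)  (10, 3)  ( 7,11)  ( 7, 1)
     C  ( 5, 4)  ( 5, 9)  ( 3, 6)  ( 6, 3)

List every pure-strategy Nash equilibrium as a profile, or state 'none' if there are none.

(A,P): not NE [P1→C gives 5>0; P2→S gives 11>3]
(A,Q): not NE [P1→B gives 10>8; P2→S gives 11>9]
(A,R): not NE [P1→B gives 7>4; P2→S gives 11>9]
(A,S): NE
(B,P): not NE [P1→C gives 5>0; P2→R gives 11>9]
(B,Q): not NE [P2→R gives 11>3]
(B,R): NE
(B,S): not NE [P1→A gives 8>7; P2→R gives 11>1]
(C,P): not NE [P2→Q gives 9>4]
(C,Q): not NE [P1→B gives 10>5]
(C,R): not NE [P1→B gives 7>3; P2→Q gives 9>6]
(C,S): not NE [P1→A gives 8>6; P2→Q gives 9>3]

Nash profiles: (A,S), (B,R)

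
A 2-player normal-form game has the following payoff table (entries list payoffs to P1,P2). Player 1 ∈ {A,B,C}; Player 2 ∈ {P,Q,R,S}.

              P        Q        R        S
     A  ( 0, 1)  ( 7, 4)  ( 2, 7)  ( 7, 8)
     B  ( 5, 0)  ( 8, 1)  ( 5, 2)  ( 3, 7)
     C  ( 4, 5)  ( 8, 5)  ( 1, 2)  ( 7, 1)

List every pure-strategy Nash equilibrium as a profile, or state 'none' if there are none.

(A,P): not NE [P1→B gives 5>0; P2→S gives 8>1]
(A,Q): not NE [P1→C gives 8>7; P2→S gives 8>4]
(A,R): not NE [P1→B gives 5>2; P2→S gives 8>7]
(A,S): NE
(B,P): not NE [P2→S gives 7>0]
(B,Q): not NE [P2→S gives 7>1]
(B,R): not NE [P2→S gives 7>2]
(B,S): not NE [P1→C gives 7>3]
(C,P): not NE [P1→B gives 5>4]
(C,Q): NE
(C,R): not NE [P1→B gives 5>1; P2→Q gives 5>2]
(C,S): not NE [P2→Q gives 5>1]

Nash profiles: (A,S), (C,Q)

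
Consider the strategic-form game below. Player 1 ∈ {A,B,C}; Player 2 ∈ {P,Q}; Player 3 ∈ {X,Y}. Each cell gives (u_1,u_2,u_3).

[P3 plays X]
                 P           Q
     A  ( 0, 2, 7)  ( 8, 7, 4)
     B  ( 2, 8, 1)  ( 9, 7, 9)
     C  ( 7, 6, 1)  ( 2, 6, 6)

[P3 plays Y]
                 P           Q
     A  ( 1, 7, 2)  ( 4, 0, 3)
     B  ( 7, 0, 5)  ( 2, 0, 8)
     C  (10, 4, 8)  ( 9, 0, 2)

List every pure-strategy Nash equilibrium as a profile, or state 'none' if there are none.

Nash profiles: (C,P,Y)

(A,P,X): not NE [P1→C gives 7>0; P2→Q gives 7>2]
(A,P,Y): not NE [P1→C gives 10>1; P3→X gives 7>2]
(A,Q,X): not NE [P1→B gives 9>8]
(A,Q,Y): not NE [P1→C gives 9>4; P2→P gives 7>0; P3→X gives 4>3]
(B,P,X): not NE [P1→C gives 7>2; P3→Y gives 5>1]
(B,P,Y): not NE [P1→C gives 10>7]
(B,Q,X): not NE [P2→P gives 8>7]
(B,Q,Y): not NE [P1→C gives 9>2; P3→X gives 9>8]
(C,P,X): not NE [P3→Y gives 8>1]
(C,P,Y): NE
(C,Q,X): not NE [P1→B gives 9>2]
(C,Q,Y): not NE [P2→P gives 4>0; P3→X gives 6>2]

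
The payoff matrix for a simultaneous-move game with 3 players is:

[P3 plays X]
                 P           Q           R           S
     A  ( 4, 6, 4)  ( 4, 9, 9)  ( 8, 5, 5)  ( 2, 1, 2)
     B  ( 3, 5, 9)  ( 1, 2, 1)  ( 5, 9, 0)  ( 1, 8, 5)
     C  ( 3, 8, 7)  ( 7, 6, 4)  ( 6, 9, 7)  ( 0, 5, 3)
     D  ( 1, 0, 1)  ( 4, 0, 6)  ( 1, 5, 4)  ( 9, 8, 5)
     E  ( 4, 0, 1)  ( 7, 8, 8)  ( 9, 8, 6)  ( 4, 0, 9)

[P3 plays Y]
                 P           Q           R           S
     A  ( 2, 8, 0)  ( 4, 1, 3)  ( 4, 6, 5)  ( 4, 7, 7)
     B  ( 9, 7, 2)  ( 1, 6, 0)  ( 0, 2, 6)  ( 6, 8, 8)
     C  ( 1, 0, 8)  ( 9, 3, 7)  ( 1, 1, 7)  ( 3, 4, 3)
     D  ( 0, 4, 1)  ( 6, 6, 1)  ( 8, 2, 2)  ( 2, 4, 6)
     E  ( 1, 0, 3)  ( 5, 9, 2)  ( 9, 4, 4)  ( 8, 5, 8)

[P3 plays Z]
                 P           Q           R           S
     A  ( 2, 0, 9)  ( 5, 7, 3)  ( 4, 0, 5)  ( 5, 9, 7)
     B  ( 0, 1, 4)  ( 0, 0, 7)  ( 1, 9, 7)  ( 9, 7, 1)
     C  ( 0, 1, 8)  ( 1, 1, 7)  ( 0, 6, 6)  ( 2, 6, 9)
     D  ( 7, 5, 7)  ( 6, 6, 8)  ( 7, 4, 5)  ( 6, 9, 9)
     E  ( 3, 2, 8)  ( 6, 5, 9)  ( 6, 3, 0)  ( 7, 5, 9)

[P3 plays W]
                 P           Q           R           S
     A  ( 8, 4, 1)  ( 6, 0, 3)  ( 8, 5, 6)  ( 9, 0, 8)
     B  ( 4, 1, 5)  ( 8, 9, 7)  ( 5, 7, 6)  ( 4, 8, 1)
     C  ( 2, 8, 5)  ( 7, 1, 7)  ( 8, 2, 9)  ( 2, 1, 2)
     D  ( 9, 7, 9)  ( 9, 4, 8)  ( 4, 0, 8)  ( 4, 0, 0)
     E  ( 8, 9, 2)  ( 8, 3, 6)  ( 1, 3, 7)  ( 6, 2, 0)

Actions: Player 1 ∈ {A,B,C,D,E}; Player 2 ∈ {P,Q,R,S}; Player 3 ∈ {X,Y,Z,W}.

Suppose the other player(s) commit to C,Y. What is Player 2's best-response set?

u_2(P vs C,Y) = 0
u_2(Q vs C,Y) = 3
u_2(R vs C,Y) = 1
u_2(S vs C,Y) = 4
max payoff 4 at {S}

BR_2 = {S}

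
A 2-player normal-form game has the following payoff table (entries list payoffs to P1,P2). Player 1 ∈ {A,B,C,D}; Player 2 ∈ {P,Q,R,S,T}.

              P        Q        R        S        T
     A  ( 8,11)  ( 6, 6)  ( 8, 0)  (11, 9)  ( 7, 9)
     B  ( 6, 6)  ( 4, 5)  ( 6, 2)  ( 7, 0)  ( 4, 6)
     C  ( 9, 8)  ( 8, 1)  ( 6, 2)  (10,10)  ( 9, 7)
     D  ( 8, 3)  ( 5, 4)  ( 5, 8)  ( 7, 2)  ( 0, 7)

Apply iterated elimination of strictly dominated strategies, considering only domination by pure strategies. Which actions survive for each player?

Remaining: P1:{A,C} P2:{P,S}

P1 drop B (A beats it: P:8>6 Q:6>4 R:8>6 S:11>7 T:7>4)
P1 drop D (C beats it: P:9>8 Q:8>5 R:6>5 S:10>7 T:9>0)
P2 drop Q (P beats it: A:11>6 C:8>1)
P2 drop R (P beats it: A:11>0 C:8>2)
P2 drop T (P beats it: A:11>9 C:8>7)
P1→{A,C} P2→{P,S}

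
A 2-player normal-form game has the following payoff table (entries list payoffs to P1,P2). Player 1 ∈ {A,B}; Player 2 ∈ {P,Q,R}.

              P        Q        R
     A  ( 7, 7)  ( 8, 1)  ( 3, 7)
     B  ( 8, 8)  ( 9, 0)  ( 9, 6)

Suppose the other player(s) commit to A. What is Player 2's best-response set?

u_2(P vs A) = 7
u_2(Q vs A) = 1
u_2(R vs A) = 7
max payoff 7 at {P,R}

argmax u_2 = {P,R}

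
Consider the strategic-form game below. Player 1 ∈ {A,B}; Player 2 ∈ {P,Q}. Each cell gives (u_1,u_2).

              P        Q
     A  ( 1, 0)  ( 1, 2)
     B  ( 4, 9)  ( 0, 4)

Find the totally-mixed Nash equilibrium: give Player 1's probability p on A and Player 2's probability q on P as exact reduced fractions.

(p,q) = (5/7, 1/4)

P1 indiff ⇒ q·1+(1-q)·1 = q·4+(1-q)·0 ⇒ q(-3) = (1-q)(-1) ⇒ q = 1/4
P2 indiff ⇒ p·0+(1-p)·9 = p·2+(1-p)·4 ⇒ p(-2) = (1-p)(-5) ⇒ p = 5/7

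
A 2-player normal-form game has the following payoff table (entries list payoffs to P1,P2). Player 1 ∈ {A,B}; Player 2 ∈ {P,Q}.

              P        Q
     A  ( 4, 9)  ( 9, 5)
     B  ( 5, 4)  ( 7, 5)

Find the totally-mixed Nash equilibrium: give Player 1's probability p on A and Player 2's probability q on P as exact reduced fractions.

(p,q) = (1/5, 2/3)

P1 indiff ⇒ q·4+(1-q)·9 = q·5+(1-q)·7 ⇒ q(-1) = (1-q)(-2) ⇒ q = 2/3
P2 indiff ⇒ p·9+(1-p)·4 = p·5+(1-p)·5 ⇒ p(4) = (1-p)(1) ⇒ p = 1/5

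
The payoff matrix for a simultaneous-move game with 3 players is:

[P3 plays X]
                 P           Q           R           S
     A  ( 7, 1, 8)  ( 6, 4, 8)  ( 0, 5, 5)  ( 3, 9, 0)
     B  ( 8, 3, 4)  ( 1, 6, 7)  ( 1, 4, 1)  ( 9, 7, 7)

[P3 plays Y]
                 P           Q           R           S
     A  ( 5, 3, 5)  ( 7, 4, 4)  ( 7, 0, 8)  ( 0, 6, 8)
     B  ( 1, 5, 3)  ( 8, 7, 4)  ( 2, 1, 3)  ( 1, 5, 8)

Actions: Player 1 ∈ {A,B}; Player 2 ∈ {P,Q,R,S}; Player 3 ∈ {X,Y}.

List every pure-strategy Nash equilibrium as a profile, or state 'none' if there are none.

PSNE: ∅

(A,P,X): not NE [P1→B gives 8>7; P2→S gives 9>1]
(A,P,Y): not NE [P2→S gives 6>3; P3→X gives 8>5]
(A,Q,X): not NE [P2→S gives 9>4]
(A,Q,Y): not NE [P1→B gives 8>7; P2→S gives 6>4; P3→X gives 8>4]
(A,R,X): not NE [P1→B gives 1>0; P2→S gives 9>5; P3→Y gives 8>5]
(A,R,Y): not NE [P2→S gives 6>0]
(A,S,X): not NE [P1→B gives 9>3; P3→Y gives 8>0]
(A,S,Y): not NE [P1→B gives 1>0]
(B,P,X): not NE [P2→S gives 7>3]
(B,P,Y): not NE [P1→A gives 5>1; P2→Q gives 7>5; P3→X gives 4>3]
(B,Q,X): not NE [P1→A gives 6>1; P2→S gives 7>6]
(B,Q,Y): not NE [P3→X gives 7>4]
(B,R,X): not NE [P2→S gives 7>4; P3→Y gives 3>1]
(B,R,Y): not NE [P1→A gives 7>2; P2→Q gives 7>1]
(B,S,X): not NE [P3→Y gives 8>7]
(B,S,Y): not NE [P2→Q gives 7>5]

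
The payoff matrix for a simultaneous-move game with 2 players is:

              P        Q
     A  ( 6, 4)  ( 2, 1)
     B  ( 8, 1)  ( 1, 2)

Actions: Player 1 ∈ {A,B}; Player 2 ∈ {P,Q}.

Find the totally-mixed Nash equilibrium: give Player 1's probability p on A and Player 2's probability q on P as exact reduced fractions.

P1 indiff ⇒ q·6+(1-q)·2 = q·8+(1-q)·1 ⇒ q(-2) = (1-q)(-1) ⇒ q = 1/3
P2 indiff ⇒ p·4+(1-p)·1 = p·1+(1-p)·2 ⇒ p(3) = (1-p)(1) ⇒ p = 1/4

p=1/4, q=1/3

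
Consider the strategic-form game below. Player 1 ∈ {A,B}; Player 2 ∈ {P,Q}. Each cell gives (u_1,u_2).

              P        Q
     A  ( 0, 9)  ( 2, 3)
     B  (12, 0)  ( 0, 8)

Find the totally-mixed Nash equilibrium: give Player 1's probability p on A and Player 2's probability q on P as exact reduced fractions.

P1 indiff ⇒ q·0+(1-q)·2 = q·12+(1-q)·0 ⇒ q(-12) = (1-q)(-2) ⇒ q = 1/7
P2 indiff ⇒ p·9+(1-p)·0 = p·3+(1-p)·8 ⇒ p(6) = (1-p)(8) ⇒ p = 4/7

p=4/7, q=1/7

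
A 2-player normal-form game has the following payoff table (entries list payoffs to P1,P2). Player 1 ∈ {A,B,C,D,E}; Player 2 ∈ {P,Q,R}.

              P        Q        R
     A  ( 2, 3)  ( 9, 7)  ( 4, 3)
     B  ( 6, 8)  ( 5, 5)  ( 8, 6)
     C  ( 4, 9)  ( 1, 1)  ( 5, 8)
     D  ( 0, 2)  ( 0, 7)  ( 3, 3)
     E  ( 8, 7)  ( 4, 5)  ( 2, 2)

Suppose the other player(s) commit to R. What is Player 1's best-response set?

u_1(A vs R) = 4
u_1(B vs R) = 8
u_1(C vs R) = 5
u_1(D vs R) = 3
u_1(E vs R) = 2
max payoff 8 at {B}

P1 best: {B}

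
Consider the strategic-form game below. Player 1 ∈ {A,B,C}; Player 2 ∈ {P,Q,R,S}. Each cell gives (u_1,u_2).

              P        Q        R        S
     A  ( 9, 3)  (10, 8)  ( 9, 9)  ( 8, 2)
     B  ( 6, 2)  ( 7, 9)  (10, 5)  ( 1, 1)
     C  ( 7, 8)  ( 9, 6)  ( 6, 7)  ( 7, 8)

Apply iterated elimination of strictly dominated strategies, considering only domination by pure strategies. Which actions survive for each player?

P1 drop C (A beats it: P:9>7 Q:10>9 R:9>6 S:8>7)
P2 drop P (Q beats it: A:8>3 B:9>2)
P2 drop S (Q beats it: A:8>2 B:9>1)
P1→{A,B} P2→{Q,R}

Remaining: P1:{A,B} P2:{Q,R}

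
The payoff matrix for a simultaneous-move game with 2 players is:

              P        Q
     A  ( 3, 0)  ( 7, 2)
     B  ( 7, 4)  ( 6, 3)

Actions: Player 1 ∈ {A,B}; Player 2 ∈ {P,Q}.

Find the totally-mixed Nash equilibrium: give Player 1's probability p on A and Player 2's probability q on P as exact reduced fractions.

p=1/3, q=1/5

P1 indiff ⇒ q·3+(1-q)·7 = q·7+(1-q)·6 ⇒ q(-4) = (1-q)(-1) ⇒ q = 1/5
P2 indiff ⇒ p·0+(1-p)·4 = p·2+(1-p)·3 ⇒ p(-2) = (1-p)(-1) ⇒ p = 1/3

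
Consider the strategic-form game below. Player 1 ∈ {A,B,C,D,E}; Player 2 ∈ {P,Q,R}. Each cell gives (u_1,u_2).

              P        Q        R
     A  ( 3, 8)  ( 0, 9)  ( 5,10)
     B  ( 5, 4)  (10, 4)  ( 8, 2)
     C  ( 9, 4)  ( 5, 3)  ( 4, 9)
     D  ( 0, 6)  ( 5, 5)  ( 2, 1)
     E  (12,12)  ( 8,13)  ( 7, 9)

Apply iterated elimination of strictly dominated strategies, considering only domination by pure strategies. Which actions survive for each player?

Remaining: P1:{B,E} P2:{P,Q}

P1 drop A (B beats it: P:5>3 Q:10>0 R:8>5)
P1 drop C (E beats it: P:12>9 Q:8>5 R:7>4)
P1 drop D (B beats it: P:5>0 Q:10>5 R:8>2)
P2 drop R (P beats it: B:4>2 E:12>9)
P1→{B,E} P2→{P,Q}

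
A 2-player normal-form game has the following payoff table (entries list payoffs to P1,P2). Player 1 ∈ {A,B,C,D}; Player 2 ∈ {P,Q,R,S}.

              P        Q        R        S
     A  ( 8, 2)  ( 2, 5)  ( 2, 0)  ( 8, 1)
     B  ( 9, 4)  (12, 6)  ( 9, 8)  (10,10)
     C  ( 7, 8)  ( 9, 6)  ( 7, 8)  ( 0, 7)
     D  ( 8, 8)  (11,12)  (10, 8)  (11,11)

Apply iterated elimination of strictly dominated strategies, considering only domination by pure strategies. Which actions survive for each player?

Survivors P1:{B,D} P2:{Q,S}

P1 drop A (B beats it: P:9>8 Q:12>2 R:9>2 S:10>8)
P1 drop C (B beats it: P:9>7 Q:12>9 R:9>7 S:10>0)
P2 drop P (Q beats it: B:6>4 D:12>8)
P2 drop R (S beats it: B:10>8 D:11>8)
P1→{B,D} P2→{Q,S}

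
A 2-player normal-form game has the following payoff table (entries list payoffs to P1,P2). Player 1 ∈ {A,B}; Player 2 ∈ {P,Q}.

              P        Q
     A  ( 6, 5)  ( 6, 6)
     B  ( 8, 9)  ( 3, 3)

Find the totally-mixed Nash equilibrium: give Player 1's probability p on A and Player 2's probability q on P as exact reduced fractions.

P1 indiff ⇒ q·6+(1-q)·6 = q·8+(1-q)·3 ⇒ q(-2) = (1-q)(-3) ⇒ q = 3/5
P2 indiff ⇒ p·5+(1-p)·9 = p·6+(1-p)·3 ⇒ p(-1) = (1-p)(-6) ⇒ p = 6/7

P1 mixes 6/7 on A; P2 mixes 3/5 on P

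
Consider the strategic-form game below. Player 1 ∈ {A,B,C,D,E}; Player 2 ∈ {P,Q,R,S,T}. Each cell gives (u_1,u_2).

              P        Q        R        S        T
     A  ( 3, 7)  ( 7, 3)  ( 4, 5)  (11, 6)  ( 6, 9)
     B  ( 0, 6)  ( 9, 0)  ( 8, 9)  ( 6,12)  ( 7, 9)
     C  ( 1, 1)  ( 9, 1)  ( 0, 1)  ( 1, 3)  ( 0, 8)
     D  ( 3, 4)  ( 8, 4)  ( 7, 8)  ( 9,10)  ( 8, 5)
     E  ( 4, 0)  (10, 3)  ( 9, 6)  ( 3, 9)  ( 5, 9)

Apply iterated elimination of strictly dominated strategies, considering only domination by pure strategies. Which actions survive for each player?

IESDS → P1:{A,D} P2:{S,T}

P1 drop C (E beats it: P:4>1 Q:10>9 R:9>0 S:3>1 T:5>0)
P2 drop P (T beats it: A:9>7 B:9>6 D:5>4 E:9>0)
P2 drop Q (R beats it: A:5>3 B:9>0 D:8>4 E:6>3)
P2 drop R (S beats it: A:6>5 B:12>9 D:10>8 E:9>6)
P1 drop B (D beats it: S:9>6 T:8>7)
P1 drop E (A beats it: S:11>3 T:6>5)
P1→{A,D} P2→{S,T}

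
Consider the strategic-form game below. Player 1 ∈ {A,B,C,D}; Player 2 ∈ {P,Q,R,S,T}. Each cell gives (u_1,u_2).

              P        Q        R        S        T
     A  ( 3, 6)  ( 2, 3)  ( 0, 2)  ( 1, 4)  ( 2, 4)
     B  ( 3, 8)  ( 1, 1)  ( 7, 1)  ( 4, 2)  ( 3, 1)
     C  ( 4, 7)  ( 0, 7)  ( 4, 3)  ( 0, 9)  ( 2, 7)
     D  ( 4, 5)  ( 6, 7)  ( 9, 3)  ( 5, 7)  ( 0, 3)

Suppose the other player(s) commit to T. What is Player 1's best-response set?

u_1(A vs T) = 2
u_1(B vs T) = 3
u_1(C vs T) = 2
u_1(D vs T) = 0
max payoff 3 at {B}

argmax u_1 = {B}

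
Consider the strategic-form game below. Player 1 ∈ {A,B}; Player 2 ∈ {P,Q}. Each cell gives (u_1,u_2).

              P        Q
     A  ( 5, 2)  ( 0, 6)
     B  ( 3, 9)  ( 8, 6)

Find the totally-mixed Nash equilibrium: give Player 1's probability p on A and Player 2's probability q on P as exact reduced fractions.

P1 indiff ⇒ q·5+(1-q)·0 = q·3+(1-q)·8 ⇒ q(2) = (1-q)(8) ⇒ q = 4/5
P2 indiff ⇒ p·2+(1-p)·9 = p·6+(1-p)·6 ⇒ p(-4) = (1-p)(-3) ⇒ p = 3/7

P1 mixes 3/7 on A; P2 mixes 4/5 on P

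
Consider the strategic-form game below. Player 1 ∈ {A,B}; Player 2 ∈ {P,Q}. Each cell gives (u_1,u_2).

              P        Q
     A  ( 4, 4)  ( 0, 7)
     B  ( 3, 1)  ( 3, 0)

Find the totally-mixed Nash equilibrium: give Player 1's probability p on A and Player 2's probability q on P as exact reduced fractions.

P1 mixes 1/4 on A; P2 mixes 3/4 on P

P1 indiff ⇒ q·4+(1-q)·0 = q·3+(1-q)·3 ⇒ q(1) = (1-q)(3) ⇒ q = 3/4
P2 indiff ⇒ p·4+(1-p)·1 = p·7+(1-p)·0 ⇒ p(-3) = (1-p)(-1) ⇒ p = 1/4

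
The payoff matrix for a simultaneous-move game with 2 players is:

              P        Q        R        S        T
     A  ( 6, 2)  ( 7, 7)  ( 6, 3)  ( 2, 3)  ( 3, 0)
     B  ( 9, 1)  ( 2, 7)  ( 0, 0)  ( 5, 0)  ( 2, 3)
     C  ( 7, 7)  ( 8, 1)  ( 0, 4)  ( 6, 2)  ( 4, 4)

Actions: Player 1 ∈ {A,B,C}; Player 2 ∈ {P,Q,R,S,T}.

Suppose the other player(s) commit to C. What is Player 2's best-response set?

argmax u_2 = {P}

u_2(P vs C) = 7
u_2(Q vs C) = 1
u_2(R vs C) = 4
u_2(S vs C) = 2
u_2(T vs C) = 4
max payoff 7 at {P}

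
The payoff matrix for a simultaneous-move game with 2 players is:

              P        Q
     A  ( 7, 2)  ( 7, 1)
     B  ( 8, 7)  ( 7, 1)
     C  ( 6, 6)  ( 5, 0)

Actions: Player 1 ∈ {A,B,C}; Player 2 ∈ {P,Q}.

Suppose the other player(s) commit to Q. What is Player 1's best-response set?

u_1(A vs Q) = 7
u_1(B vs Q) = 7
u_1(C vs Q) = 5
max payoff 7 at {A,B}

P1 best: {A,B}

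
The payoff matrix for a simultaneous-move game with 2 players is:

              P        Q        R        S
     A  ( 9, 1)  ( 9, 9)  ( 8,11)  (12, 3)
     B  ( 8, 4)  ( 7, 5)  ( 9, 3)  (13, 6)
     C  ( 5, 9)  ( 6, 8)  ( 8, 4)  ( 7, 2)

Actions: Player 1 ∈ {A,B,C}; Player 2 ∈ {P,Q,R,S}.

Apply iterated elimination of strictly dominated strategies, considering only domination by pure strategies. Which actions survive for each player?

P1 drop C (B beats it: P:8>5 Q:7>6 R:9>8 S:13>7)
P2 drop P (Q beats it: A:9>1 B:5>4)
P1→{A,B} P2→{Q,R,S}

Survivors P1:{A,B} P2:{Q,R,S}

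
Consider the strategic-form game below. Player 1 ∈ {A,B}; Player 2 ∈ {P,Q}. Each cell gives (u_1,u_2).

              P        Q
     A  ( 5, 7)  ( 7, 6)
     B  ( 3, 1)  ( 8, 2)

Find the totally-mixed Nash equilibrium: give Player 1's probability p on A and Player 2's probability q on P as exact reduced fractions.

P1 indiff ⇒ q·5+(1-q)·7 = q·3+(1-q)·8 ⇒ q(2) = (1-q)(1) ⇒ q = 1/3
P2 indiff ⇒ p·7+(1-p)·1 = p·6+(1-p)·2 ⇒ p(1) = (1-p)(1) ⇒ p = 1/2

(p,q) = (1/2, 1/3)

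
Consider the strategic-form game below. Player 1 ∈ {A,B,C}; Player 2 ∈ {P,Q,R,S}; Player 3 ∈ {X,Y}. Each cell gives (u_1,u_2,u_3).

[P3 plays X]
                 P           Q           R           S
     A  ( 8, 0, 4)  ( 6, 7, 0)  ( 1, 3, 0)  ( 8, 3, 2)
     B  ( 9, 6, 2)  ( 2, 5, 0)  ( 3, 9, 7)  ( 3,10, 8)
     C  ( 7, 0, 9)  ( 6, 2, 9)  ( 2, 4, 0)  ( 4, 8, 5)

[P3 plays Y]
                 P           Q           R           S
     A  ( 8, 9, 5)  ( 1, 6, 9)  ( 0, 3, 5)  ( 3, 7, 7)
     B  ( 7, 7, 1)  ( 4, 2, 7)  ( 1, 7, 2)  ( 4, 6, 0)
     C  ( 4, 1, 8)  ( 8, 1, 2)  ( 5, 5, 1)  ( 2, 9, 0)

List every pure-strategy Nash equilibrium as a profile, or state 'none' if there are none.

NE set: (A,P,Y)

(A,P,X): not NE [P1→B gives 9>8; P2→Q gives 7>0; P3→Y gives 5>4]
(A,P,Y): NE
(A,Q,X): not NE [P3→Y gives 9>0]
(A,Q,Y): not NE [P1→C gives 8>1; P2→P gives 9>6]
(A,R,X): not NE [P1→B gives 3>1; P2→Q gives 7>3; P3→Y gives 5>0]
(A,R,Y): not NE [P1→C gives 5>0; P2→P gives 9>3]
(A,S,X): not NE [P2→Q gives 7>3; P3→Y gives 7>2]
(A,S,Y): not NE [P1→B gives 4>3; P2→P gives 9>7]
(B,P,X): not NE [P2→S gives 10>6]
(B,P,Y): not NE [P1→A gives 8>7; P3→X gives 2>1]
(B,Q,X): not NE [P1→C gives 6>2; P2→S gives 10>5; P3→Y gives 7>0]
(B,Q,Y): not NE [P1→C gives 8>4; P2→R gives 7>2]
(B,R,X): not NE [P2→S gives 10>9]
(B,R,Y): not NE [P1→C gives 5>1; P3→X gives 7>2]
(B,S,X): not NE [P1→A gives 8>3]
(B,S,Y): not NE [P2→R gives 7>6; P3→X gives 8>0]
(C,P,X): not NE [P1→B gives 9>7; P2→S gives 8>0]
(C,P,Y): not NE [P1→A gives 8>4; P2→S gives 9>1; P3→X gives 9>8]
(C,Q,X): not NE [P2→S gives 8>2]
(C,Q,Y): not NE [P2→S gives 9>1; P3→X gives 9>2]
(C,R,X): not NE [P1→B gives 3>2; P2→S gives 8>4; P3→Y gives 1>0]
(C,R,Y): not NE [P2→S gives 9>5]
(C,S,X): not NE [P1→A gives 8>4]
(C,S,Y): not NE [P1→B gives 4>2; P3→X gives 5>0]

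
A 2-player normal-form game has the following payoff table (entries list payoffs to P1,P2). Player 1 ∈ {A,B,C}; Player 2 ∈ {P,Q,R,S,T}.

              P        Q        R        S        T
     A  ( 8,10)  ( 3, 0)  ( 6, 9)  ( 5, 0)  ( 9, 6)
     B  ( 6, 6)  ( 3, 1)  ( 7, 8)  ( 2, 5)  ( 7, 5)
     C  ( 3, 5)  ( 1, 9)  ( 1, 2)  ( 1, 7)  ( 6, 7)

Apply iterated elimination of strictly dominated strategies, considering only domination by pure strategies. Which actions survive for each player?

P1 drop C (A beats it: P:8>3 Q:3>1 R:6>1 S:5>1 T:9>6)
P2 drop Q (P beats it: A:10>0 B:6>1)
P2 drop S (P beats it: A:10>0 B:6>5)
P2 drop T (P beats it: A:10>6 B:6>5)
P1→{A,B} P2→{P,R}

Remaining: P1:{A,B} P2:{P,R}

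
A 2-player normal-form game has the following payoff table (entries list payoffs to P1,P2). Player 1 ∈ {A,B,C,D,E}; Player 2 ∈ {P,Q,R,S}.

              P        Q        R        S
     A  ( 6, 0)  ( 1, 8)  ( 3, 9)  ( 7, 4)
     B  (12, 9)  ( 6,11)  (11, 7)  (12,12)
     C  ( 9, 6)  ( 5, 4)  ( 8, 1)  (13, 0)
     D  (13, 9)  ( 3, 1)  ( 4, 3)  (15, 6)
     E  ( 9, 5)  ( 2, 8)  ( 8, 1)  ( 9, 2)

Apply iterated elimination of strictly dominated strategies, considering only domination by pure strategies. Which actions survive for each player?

P1 drop A (B beats it: P:12>6 Q:6>1 R:11>3 S:12>7)
P1 drop E (B beats it: P:12>9 Q:6>2 R:11>8 S:12>9)
P2 drop R (P beats it: B:9>7 C:6>1 D:9>3)
P1→{B,C,D} P2→{P,Q,S}

Remaining: P1:{B,C,D} P2:{P,Q,S}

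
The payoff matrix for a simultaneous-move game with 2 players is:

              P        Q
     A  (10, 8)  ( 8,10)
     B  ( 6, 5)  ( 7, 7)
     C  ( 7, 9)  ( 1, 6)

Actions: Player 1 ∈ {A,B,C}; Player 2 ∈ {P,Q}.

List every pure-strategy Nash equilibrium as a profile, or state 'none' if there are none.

Nash profiles: (A,Q)

(A,P): not NE [P2→Q gives 10>8]
(A,Q): NE
(B,P): not NE [P1→A gives 10>6; P2→Q gives 7>5]
(B,Q): not NE [P1→A gives 8>7]
(C,P): not NE [P1→A gives 10>7]
(C,Q): not NE [P1→A gives 8>1; P2→P gives 9>6]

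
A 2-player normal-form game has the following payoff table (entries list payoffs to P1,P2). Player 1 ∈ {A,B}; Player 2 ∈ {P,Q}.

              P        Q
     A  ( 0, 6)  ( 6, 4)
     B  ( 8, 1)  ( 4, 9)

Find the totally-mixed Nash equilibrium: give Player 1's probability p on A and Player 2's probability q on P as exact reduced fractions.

p=4/5, q=1/5

P1 indiff ⇒ q·0+(1-q)·6 = q·8+(1-q)·4 ⇒ q(-8) = (1-q)(-2) ⇒ q = 1/5
P2 indiff ⇒ p·6+(1-p)·1 = p·4+(1-p)·9 ⇒ p(2) = (1-p)(8) ⇒ p = 4/5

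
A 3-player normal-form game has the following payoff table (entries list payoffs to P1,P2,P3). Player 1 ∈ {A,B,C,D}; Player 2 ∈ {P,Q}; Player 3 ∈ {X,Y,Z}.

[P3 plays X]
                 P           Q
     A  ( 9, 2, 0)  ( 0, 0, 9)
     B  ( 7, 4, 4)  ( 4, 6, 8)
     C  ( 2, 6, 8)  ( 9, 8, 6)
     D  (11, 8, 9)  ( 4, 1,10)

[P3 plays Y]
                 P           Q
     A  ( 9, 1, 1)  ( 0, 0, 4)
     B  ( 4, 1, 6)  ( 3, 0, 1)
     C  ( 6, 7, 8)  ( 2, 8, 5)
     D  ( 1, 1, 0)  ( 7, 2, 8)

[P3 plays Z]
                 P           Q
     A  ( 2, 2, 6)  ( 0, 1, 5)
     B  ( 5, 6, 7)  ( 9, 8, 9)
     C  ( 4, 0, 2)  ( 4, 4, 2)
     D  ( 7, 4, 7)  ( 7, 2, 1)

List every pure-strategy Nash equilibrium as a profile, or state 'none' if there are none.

Nash profiles: (B,Q,Z), (C,Q,X), (D,P,X)

(A,P,X): not NE [P1→D gives 11>9; P3→Z gives 6>0]
(A,P,Y): not NE [P3→Z gives 6>1]
(A,P,Z): not NE [P1→D gives 7>2]
(A,Q,X): not NE [P1→C gives 9>0; P2→P gives 2>0]
(A,Q,Y): not NE [P1→D gives 7>0; P2→P gives 1>0; P3→X gives 9>4]
(A,Q,Z): not NE [P1→B gives 9>0; P2→P gives 2>1; P3→X gives 9>5]
(B,P,X): not NE [P1→D gives 11>7; P2→Q gives 6>4; P3→Z gives 7>4]
(B,P,Y): not NE [P1→A gives 9>4; P3→Z gives 7>6]
(B,P,Z): not NE [P1→D gives 7>5; P2→Q gives 8>6]
(B,Q,X): not NE [P1→C gives 9>4; P3→Z gives 9>8]
(B,Q,Y): not NE [P1→D gives 7>3; P2→P gives 1>0; P3→Z gives 9>1]
(B,Q,Z): NE
(C,P,X): not NE [P1→D gives 11>2; P2→Q gives 8>6]
(C,P,Y): not NE [P1→A gives 9>6; P2→Q gives 8>7]
(C,P,Z): not NE [P1→D gives 7>4; P2→Q gives 4>0; P3→Y gives 8>2]
(C,Q,X): NE
(C,Q,Y): not NE [P1→D gives 7>2; P3→X gives 6>5]
(C,Q,Z): not NE [P1→B gives 9>4; P3→X gives 6>2]
(D,P,X): NE
(D,P,Y): not NE [P1→A gives 9>1; P2→Q gives 2>1; P3→X gives 9>0]
(D,P,Z): not NE [P3→X gives 9>7]
(D,Q,X): not NE [P1→C gives 9>4; P2→P gives 8>1]
(D,Q,Y): not NE [P3→X gives 10>8]
(D,Q,Z): not NE [P1→B gives 9>7; P2→P gives 4>2; P3→X gives 10>1]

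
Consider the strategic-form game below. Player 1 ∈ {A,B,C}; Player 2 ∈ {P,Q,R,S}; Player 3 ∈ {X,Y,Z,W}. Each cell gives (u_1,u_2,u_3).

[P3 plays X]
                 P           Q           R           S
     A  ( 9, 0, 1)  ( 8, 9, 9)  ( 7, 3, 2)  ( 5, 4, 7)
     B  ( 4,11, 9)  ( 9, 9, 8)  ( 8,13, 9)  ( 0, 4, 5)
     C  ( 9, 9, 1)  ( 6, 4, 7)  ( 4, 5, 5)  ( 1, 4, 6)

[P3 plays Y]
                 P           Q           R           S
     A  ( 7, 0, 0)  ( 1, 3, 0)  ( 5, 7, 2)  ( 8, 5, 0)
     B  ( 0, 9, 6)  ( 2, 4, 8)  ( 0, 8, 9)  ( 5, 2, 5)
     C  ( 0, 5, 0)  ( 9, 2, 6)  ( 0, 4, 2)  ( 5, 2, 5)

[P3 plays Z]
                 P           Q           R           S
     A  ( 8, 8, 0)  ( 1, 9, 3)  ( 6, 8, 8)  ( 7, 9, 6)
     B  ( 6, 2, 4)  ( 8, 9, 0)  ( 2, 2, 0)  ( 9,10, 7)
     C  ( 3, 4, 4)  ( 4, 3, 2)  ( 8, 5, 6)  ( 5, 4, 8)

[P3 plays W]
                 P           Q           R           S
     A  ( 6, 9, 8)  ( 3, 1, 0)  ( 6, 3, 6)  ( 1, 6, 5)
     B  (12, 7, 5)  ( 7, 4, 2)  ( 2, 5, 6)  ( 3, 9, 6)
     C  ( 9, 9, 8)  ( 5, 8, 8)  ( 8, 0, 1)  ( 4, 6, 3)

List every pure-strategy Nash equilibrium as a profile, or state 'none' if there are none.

Nash profiles: (B,R,X), (B,S,Z), (C,R,Z)

(A,P,X): not NE [P2→Q gives 9>0; P3→W gives 8>1]
(A,P,Y): not NE [P2→R gives 7>0; P3→W gives 8>0]
(A,P,Z): not NE [P2→S gives 9>8; P3→W gives 8>0]
(A,P,W): not NE [P1→B gives 12>6]
(A,Q,X): not NE [P1→B gives 9>8]
(A,Q,Y): not NE [P1→C gives 9>1; P2→R gives 7>3; P3→X gives 9>0]
(A,Q,Z): not NE [P1→B gives 8>1; P3→X gives 9>3]
(A,Q,W): not NE [P1→B gives 7>3; P2→P gives 9>1; P3→X gives 9>0]
(A,R,X): not NE [P1→B gives 8>7; P2→Q gives 9>3; P3→Z gives 8>2]
(A,R,Y): not NE [P3→Z gives 8>2]
(A,R,Z): not NE [P1→C gives 8>6; P2→S gives 9>8]
(A,R,W): not NE [P1→C gives 8>6; P2→P gives 9>3; P3→Z gives 8>6]
(A,S,X): not NE [P2→Q gives 9>4]
(A,S,Y): not NE [P2→R gives 7>5; P3→X gives 7>0]
(A,S,Z): not NE [P1→B gives 9>7; P3→X gives 7>6]
(A,S,W): not NE [P1→C gives 4>1; P2→P gives 9>6; P3→X gives 7>5]
(B,P,X): not NE [P1→C gives 9>4; P2→R gives 13>11]
(B,P,Y): not NE [P1→A gives 7>0; P3→X gives 9>6]
(B,P,Z): not NE [P1→A gives 8>6; P2→S gives 10>2; P3→X gives 9>4]
(B,P,W): not NE [P2→S gives 9>7; P3→X gives 9>5]
(B,Q,X): not NE [P2→R gives 13>9]
(B,Q,Y): not NE [P1→C gives 9>2; P2→P gives 9>4]
(B,Q,Z): not NE [P2→S gives 10>9; P3→Y gives 8>0]
(B,Q,W): not NE [P2→S gives 9>4; P3→Y gives 8>2]
(B,R,X): NE
(B,R,Y): not NE [P1→A gives 5>0; P2→P gives 9>8]
(B,R,Z): not NE [P1→C gives 8>2; P2→S gives 10>2; P3→Y gives 9>0]
(B,R,W): not NE [P1→C gives 8>2; P2→S gives 9>5; P3→Y gives 9>6]
(B,S,X): not NE [P1→A gives 5>0; P2→R gives 13>4; P3→Z gives 7>5]
(B,S,Y): not NE [P1→A gives 8>5; P2→P gives 9>2; P3→Z gives 7>5]
(B,S,Z): NE
(B,S,W): not NE [P1→C gives 4>3; P3→Z gives 7>6]
(C,P,X): not NE [P3→W gives 8>1]
(C,P,Y): not NE [P1→A gives 7>0; P3→W gives 8>0]
(C,P,Z): not NE [P1→A gives 8>3; P2→R gives 5>4; P3→W gives 8>4]
(C,P,W): not NE [P1→B gives 12>9]
(C,Q,X): not NE [P1→B gives 9>6; P2→P gives 9>4; P3→W gives 8>7]
(C,Q,Y): not NE [P2→P gives 5>2; P3→W gives 8>6]
(C,Q,Z): not NE [P1→B gives 8>4; P2→R gives 5>3; P3→W gives 8>2]
(C,Q,W): not NE [P1→B gives 7>5; P2→P gives 9>8]
(C,R,X): not NE [P1→B gives 8>4; P2→P gives 9>5; P3→Z gives 6>5]
(C,R,Y): not NE [P1→A gives 5>0; P2→P gives 5>4; P3→Z gives 6>2]
(C,R,Z): NE
(C,R,W): not NE [P2→P gives 9>0; P3→Z gives 6>1]
(C,S,X): not NE [P1→A gives 5>1; P2→P gives 9>4; P3→Z gives 8>6]
(C,S,Y): not NE [P1→A gives 8>5; P2→P gives 5>2; P3→Z gives 8>5]
(C,S,Z): not NE [P1→B gives 9>5; P2→R gives 5>4]
(C,S,W): not NE [P2→P gives 9>6; P3→Z gives 8>3]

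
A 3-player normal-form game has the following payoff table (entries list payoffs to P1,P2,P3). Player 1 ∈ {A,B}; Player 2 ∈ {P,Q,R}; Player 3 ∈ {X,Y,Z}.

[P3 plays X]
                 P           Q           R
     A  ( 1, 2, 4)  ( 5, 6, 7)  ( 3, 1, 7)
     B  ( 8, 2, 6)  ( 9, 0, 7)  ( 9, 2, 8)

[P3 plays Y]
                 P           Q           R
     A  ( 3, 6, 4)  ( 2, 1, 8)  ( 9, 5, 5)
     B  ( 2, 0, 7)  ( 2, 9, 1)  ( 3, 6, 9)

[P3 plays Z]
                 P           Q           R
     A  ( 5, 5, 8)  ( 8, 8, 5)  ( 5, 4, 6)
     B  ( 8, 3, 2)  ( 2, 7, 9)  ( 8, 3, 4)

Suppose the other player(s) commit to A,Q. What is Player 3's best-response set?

argmax u_3 = {Y}

u_3(X vs A,Q) = 7
u_3(Y vs A,Q) = 8
u_3(Z vs A,Q) = 5
max payoff 8 at {Y}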